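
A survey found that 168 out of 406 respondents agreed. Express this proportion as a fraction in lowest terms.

12/29

168 = 2^3 × 3 × 7
406 = 2 × 7 × 29
gcd(168, 406) = 2 × 7 = 14.
Divide numerator and denominator by 14: 168/406 = 12/29.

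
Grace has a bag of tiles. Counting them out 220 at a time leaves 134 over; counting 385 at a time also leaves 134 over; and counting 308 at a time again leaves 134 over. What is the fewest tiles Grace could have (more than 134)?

N − 134 must be a common multiple of 220, 385, and 308.
220 = 2^2 × 5 × 11
385 = 5 × 7 × 11
308 = 2^2 × 7 × 11
LCM(220, 385, 308) = 2^2 × 5 × 7 × 11 = 1540.
Smallest N > 134 is LCM + 134 = 1540 + 134 = 1674.

1674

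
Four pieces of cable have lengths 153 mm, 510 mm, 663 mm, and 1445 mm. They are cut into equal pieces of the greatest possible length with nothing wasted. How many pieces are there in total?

Piece length = gcd(153, 510, 663, 1445).
153 = 3^2 × 17
510 = 2 × 3 × 5 × 17
663 = 3 × 13 × 17
1445 = 5 × 17^2
gcd(153, 510, 663, 1445) = 17.
Total pieces = 153/17 + 510/17 + 663/17 + 1445/17 = 9 + 30 + 39 + 85 = 163.

163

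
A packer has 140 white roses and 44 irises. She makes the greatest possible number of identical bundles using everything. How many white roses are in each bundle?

Number of bundles = gcd(140, 44).
140 = 2^2 × 5 × 7
44 = 2^2 × 11
gcd(140, 44) = 2^2 = 4.
white roses per bundle = 140 / 4 = 35.

35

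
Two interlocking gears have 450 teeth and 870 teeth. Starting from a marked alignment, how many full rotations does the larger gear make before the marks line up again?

They are all back at their starting positions together after one LCM of the periods.
450 = 2 × 3^2 × 5^2
870 = 2 × 3 × 5 × 29
LCM(450, 870) = 2 × 3^2 × 5^2 × 29 = 13050.
Rotations for period 870: 13050 / 870 = 15.

15 rotations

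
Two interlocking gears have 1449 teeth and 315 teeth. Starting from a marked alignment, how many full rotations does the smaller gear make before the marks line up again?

All finish a whole number of cycles simultaneously at t = LCM of the periods.
1449 = 3^2 × 7 × 23
315 = 3^2 × 5 × 7
LCM(1449, 315) = 3^2 × 5 × 7 × 23 = 7245.
Rotations for period 315: 7245 / 315 = 23.

23 rotations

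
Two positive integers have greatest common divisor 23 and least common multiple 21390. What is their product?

For any two positive integers, gcd × lcm = product = 23 × 21390 = 491970.

491970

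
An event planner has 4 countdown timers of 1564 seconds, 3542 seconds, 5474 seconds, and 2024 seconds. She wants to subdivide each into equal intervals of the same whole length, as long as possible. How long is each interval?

46 seconds

The interval must divide each timer length; the longest such is the gcd.
1564 = 2^2 × 17 × 23
3542 = 2 × 7 × 11 × 23
5474 = 2 × 7 × 17 × 23
2024 = 2^3 × 11 × 23
gcd(1564, 3542, 5474, 2024) = 2 × 23 = 46.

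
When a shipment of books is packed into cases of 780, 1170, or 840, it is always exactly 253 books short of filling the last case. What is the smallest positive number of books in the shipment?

Being 253 short of a full case of size k means N ≡ −253 (mod k), i.e. N + 253 is a multiple of each size.
780 = 2^2 × 3 × 5 × 13
1170 = 2 × 3^2 × 5 × 13
840 = 2^3 × 3 × 5 × 7
LCM(780, 1170, 840) = 2^3 × 3^2 × 5 × 7 × 13 = 32760.
Smallest positive N is 32760 − 253 = 32507.

32507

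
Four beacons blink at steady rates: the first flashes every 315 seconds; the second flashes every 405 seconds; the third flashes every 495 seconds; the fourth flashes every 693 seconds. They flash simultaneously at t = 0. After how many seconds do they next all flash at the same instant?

31185 seconds

They coincide at every common multiple of the periods; the first is the LCM.
315 = 3^2 × 5 × 7
405 = 3^4 × 5
495 = 3^2 × 5 × 11
693 = 3^2 × 7 × 11
LCM(315, 405, 495, 693) = 3^4 × 5 × 7 × 11 = 31185.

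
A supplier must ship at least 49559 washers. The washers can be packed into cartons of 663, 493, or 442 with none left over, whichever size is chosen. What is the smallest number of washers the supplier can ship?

The number of washers must be a common multiple of 663, 493, and 442, so a multiple of their LCM.
663 = 3 × 13 × 17
493 = 17 × 29
442 = 2 × 13 × 17
LCM(663, 493, 442) = 2 × 3 × 13 × 17 × 29 = 38454.
Smallest multiple of 38454 that is ≥ 49559: ⌈49559/38454⌉ × 38454 = 2 × 38454 = 76908.

76908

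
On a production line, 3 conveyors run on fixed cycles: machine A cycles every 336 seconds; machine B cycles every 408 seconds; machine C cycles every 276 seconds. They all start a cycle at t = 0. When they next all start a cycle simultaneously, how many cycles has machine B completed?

322 cycles

They are all back at their starting positions together after one LCM of the periods.
336 = 2^4 × 3 × 7
408 = 2^3 × 3 × 17
276 = 2^2 × 3 × 23
LCM(336, 408, 276) = 2^4 × 3 × 7 × 17 × 23 = 131376.
Cycles for period 408: 131376 / 408 = 322.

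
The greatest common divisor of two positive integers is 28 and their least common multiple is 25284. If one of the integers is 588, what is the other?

1204

For two integers, gcd × lcm = product, so the other is (28 × 25284) / 588 = 707952 / 588 = 1204.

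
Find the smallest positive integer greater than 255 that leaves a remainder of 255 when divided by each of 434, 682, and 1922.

N − 255 must be a common multiple of 434, 682, and 1922.
434 = 2 × 7 × 31
682 = 2 × 11 × 31
1922 = 2 × 31^2
LCM(434, 682, 1922) = 2 × 7 × 11 × 31^2 = 147994.
Smallest N > 255 is LCM + 255 = 147994 + 255 = 148249.

148249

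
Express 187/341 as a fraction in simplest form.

17/31

187 = 11 × 17
341 = 11 × 31
gcd(187, 341) = 11.
Divide numerator and denominator by 11: 187/341 = 17/31.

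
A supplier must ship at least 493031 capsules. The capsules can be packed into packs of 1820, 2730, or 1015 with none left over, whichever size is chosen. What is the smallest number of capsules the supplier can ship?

The number of capsules must be a common multiple of 1820, 2730, and 1015, so a multiple of their LCM.
1820 = 2^2 × 5 × 7 × 13
2730 = 2 × 3 × 5 × 7 × 13
1015 = 5 × 7 × 29
LCM(1820, 2730, 1015) = 2^2 × 3 × 5 × 7 × 13 × 29 = 158340.
Smallest multiple of 158340 that is ≥ 493031: ⌈493031/158340⌉ × 158340 = 4 × 158340 = 633360.

633360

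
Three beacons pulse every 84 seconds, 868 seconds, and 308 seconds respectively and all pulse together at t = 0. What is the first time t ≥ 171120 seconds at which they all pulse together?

Joint pulses occur at multiples of LCM(84, 868, 308).
84 = 2^2 × 3 × 7
868 = 2^2 × 7 × 31
308 = 2^2 × 7 × 11
LCM(84, 868, 308) = 2^2 × 3 × 7 × 11 × 31 = 28644.
Smallest multiple of 28644 that is ≥ 171120: ⌈171120/28644⌉ × 28644 = 6 × 28644 = 171864.

171864 seconds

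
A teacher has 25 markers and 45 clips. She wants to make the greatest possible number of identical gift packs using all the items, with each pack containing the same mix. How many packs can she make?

5 packs

The pack count must divide each quantity, so the greatest is gcd(25, 45).
25 = 5^2
45 = 3^2 × 5
gcd(25, 45) = 5.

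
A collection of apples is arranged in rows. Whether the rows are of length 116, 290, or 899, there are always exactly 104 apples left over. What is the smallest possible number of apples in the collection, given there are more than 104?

18084

N − 104 must be a common multiple of 116, 290, and 899.
116 = 2^2 × 29
290 = 2 × 5 × 29
899 = 29 × 31
LCM(116, 290, 899) = 2^2 × 5 × 29 × 31 = 17980.
Smallest N > 104 is LCM + 104 = 17980 + 104 = 18084.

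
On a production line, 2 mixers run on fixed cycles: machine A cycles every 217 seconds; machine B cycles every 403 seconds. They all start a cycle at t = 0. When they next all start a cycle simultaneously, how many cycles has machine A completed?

13 cycles

All finish a whole number of cycles simultaneously at t = LCM of the periods.
217 = 7 × 31
403 = 13 × 31
LCM(217, 403) = 7 × 13 × 31 = 2821.
Cycles for period 217: 2821 / 217 = 13.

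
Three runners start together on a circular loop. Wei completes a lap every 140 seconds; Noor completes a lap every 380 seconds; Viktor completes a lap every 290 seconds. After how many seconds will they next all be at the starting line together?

77140 seconds

We need the least common multiple of the intervals.
140 = 2^2 × 5 × 7
380 = 2^2 × 5 × 19
290 = 2 × 5 × 29
LCM(140, 380, 290) = 2^2 × 5 × 7 × 19 × 29 = 77140.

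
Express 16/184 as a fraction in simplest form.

2/23

16 = 2^4
184 = 2^3 × 23
gcd(16, 184) = 2^3 = 8.
Divide numerator and denominator by 8: 16/184 = 2/23.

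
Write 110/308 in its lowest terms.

110 = 2 × 5 × 11
308 = 2^2 × 7 × 11
gcd(110, 308) = 2 × 11 = 22.
Divide numerator and denominator by 22: 110/308 = 5/14.

5/14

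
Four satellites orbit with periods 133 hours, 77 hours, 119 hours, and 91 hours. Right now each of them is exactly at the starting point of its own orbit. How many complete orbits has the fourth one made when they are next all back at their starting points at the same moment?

3553 orbits

They are all back at their starting positions together after one LCM of the periods.
133 = 7 × 19
77 = 7 × 11
119 = 7 × 17
91 = 7 × 13
LCM(133, 77, 119, 91) = 7 × 11 × 13 × 17 × 19 = 323323.
Orbits for period 91: 323323 / 91 = 3553.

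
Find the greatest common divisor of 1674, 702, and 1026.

1674 = 2 × 3^3 × 31
702 = 2 × 3^3 × 13
1026 = 2 × 3^3 × 19
gcd(1674, 702, 1026) = 2 × 3^3 = 54.

54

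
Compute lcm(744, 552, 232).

744 = 2^3 × 3 × 31
552 = 2^3 × 3 × 23
232 = 2^3 × 29
LCM(744, 552, 232) = 2^3 × 3 × 23 × 29 × 31 = 496248.

496248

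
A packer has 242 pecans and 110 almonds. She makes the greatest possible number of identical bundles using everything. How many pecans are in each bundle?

Number of bundles = gcd(242, 110).
242 = 2 × 11^2
110 = 2 × 5 × 11
gcd(242, 110) = 2 × 11 = 22.
pecans per bundle = 242 / 22 = 11.

11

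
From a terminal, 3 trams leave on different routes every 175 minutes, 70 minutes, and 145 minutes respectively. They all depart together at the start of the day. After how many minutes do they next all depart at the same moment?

We need the least common multiple of the intervals.
175 = 5^2 × 7
70 = 2 × 5 × 7
145 = 5 × 29
LCM(175, 70, 145) = 2 × 5^2 × 7 × 29 = 10150.

10150 minutes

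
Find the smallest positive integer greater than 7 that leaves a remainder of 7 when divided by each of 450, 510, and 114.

145357

N − 7 must be a common multiple of 450, 510, and 114.
450 = 2 × 3^2 × 5^2
510 = 2 × 3 × 5 × 17
114 = 2 × 3 × 19
LCM(450, 510, 114) = 2 × 3^2 × 5^2 × 17 × 19 = 145350.
Smallest N > 7 is LCM + 7 = 145350 + 7 = 145357.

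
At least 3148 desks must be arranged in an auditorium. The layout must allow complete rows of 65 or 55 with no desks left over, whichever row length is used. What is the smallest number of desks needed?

3575

The number of desks must be a common multiple of 65 and 55, so a multiple of their LCM.
65 = 5 × 13
55 = 5 × 11
LCM(65, 55) = 5 × 11 × 13 = 715.
Smallest multiple of 715 that is ≥ 3148: ⌈3148/715⌉ × 715 = 5 × 715 = 3575.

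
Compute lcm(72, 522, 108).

6264

72 = 2^3 × 3^2
522 = 2 × 3^2 × 29
108 = 2^2 × 3^3
LCM(72, 522, 108) = 2^3 × 3^3 × 29 = 6264.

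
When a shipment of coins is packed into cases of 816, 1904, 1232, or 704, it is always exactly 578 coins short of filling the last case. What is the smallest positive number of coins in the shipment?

Being 578 short of a full case of size k means N ≡ −578 (mod k), i.e. N + 578 is a multiple of each size.
816 = 2^4 × 3 × 17
1904 = 2^4 × 7 × 17
1232 = 2^4 × 7 × 11
704 = 2^6 × 11
LCM(816, 1904, 1232, 704) = 2^6 × 3 × 7 × 11 × 17 = 251328.
Smallest positive N is 251328 − 578 = 250750.

250750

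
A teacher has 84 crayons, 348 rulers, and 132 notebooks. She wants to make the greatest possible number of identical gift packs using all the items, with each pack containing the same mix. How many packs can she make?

The pack count must divide each quantity, so the greatest is gcd(84, 348, 132).
84 = 2^2 × 3 × 7
348 = 2^2 × 3 × 29
132 = 2^2 × 3 × 11
gcd(84, 348, 132) = 2^2 × 3 = 12.

12 packs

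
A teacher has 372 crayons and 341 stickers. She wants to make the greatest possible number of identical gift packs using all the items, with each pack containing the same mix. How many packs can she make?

By the Euclidean algorithm:
372 = 1 × 341 + 31
341 = 11 × 31 + 0
gcd(372, 341) = 31.

31 packs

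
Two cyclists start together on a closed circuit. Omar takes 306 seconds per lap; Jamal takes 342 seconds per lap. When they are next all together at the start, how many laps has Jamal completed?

The first common completion time is the LCM of the periods.
306 = 2 × 3^2 × 17
342 = 2 × 3^2 × 19
LCM(306, 342) = 2 × 3^2 × 17 × 19 = 5814.
Laps for period 342: 5814 / 342 = 17.

17 laps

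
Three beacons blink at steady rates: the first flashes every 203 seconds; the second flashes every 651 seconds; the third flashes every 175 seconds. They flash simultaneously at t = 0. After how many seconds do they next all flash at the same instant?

They coincide at every common multiple of the periods; the first is the LCM.
203 = 7 × 29
651 = 3 × 7 × 31
175 = 5^2 × 7
LCM(203, 651, 175) = 3 × 5^2 × 7 × 29 × 31 = 471975.

471975 seconds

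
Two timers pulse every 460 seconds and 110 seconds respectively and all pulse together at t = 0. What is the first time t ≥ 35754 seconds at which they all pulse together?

40480 seconds

Joint pulses occur at multiples of LCM(460, 110).
460 = 2^2 × 5 × 23
110 = 2 × 5 × 11
LCM(460, 110) = 2^2 × 5 × 11 × 23 = 5060.
Smallest multiple of 5060 that is ≥ 35754: ⌈35754/5060⌉ × 5060 = 8 × 5060 = 40480.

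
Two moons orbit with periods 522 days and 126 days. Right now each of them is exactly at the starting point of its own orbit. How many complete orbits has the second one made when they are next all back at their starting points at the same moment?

The first common completion time is the LCM of the periods.
522 = 2 × 3^2 × 29
126 = 2 × 3^2 × 7
LCM(522, 126) = 2 × 3^2 × 7 × 29 = 3654.
Orbits for period 126: 3654 / 126 = 29.

29 orbits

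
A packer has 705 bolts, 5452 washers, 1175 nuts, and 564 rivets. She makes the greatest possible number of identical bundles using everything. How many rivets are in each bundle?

12

Number of bundles = gcd(705, 5452, 1175, 564).
705 = 3 × 5 × 47
5452 = 2^2 × 29 × 47
1175 = 5^2 × 47
564 = 2^2 × 3 × 47
gcd(705, 5452, 1175, 564) = 47.
rivets per bundle = 564 / 47 = 12.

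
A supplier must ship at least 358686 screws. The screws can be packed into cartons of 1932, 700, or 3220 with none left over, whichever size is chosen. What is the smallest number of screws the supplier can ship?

The number of screws must be a common multiple of 1932, 700, and 3220, so a multiple of their LCM.
1932 = 2^2 × 3 × 7 × 23
700 = 2^2 × 5^2 × 7
3220 = 2^2 × 5 × 7 × 23
LCM(1932, 700, 3220) = 2^2 × 3 × 5^2 × 7 × 23 = 48300.
Smallest multiple of 48300 that is ≥ 358686: ⌈358686/48300⌉ × 48300 = 8 × 48300 = 386400.

386400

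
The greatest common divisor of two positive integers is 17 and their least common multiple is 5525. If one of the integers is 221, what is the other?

For two integers, gcd × lcm = product, so the other is (17 × 5525) / 221 = 93925 / 221 = 425.

425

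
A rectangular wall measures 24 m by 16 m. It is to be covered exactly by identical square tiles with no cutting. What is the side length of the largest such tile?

8 m

By the Euclidean algorithm:
24 = 1 × 16 + 8
16 = 2 × 8 + 0
gcd(24, 16) = 8.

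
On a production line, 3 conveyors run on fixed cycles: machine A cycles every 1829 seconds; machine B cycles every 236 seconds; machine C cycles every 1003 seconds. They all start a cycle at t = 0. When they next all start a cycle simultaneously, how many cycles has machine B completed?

527 cycles

All finish a whole number of cycles simultaneously at t = LCM of the periods.
1829 = 31 × 59
236 = 2^2 × 59
1003 = 17 × 59
LCM(1829, 236, 1003) = 2^2 × 17 × 31 × 59 = 124372.
Cycles for period 236: 124372 / 236 = 527.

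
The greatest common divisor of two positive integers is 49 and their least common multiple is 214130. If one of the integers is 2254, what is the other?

For two integers, gcd × lcm = product, so the other is (49 × 214130) / 2254 = 10492370 / 2254 = 4655.

4655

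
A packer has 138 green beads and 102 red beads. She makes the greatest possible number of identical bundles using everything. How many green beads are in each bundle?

23

Number of bundles = gcd(138, 102).
138 = 2 × 3 × 23
102 = 2 × 3 × 17
gcd(138, 102) = 2 × 3 = 6.
green beads per bundle = 138 / 6 = 23.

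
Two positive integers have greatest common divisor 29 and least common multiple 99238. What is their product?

2877902

For any two positive integers, gcd × lcm = product = 29 × 99238 = 2877902.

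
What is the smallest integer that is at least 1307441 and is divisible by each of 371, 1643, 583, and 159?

The integer must be a common multiple of 371, 1643, 583, and 159, so a multiple of their LCM.
371 = 7 × 53
1643 = 31 × 53
583 = 11 × 53
159 = 3 × 53
LCM(371, 1643, 583, 159) = 3 × 7 × 11 × 31 × 53 = 379533.
Smallest multiple of 379533 that is ≥ 1307441: ⌈1307441/379533⌉ × 379533 = 4 × 379533 = 1518132.

1518132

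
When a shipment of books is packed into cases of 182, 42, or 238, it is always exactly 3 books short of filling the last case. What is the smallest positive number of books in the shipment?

Being 3 short of a full case of size k means N ≡ −3 (mod k), i.e. N + 3 is a multiple of each size.
182 = 2 × 7 × 13
42 = 2 × 3 × 7
238 = 2 × 7 × 17
LCM(182, 42, 238) = 2 × 3 × 7 × 13 × 17 = 9282.
Smallest positive N is 9282 − 3 = 9279.

9279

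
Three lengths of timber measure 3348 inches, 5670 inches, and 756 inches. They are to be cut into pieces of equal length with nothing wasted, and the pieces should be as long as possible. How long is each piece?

The greatest length dividing all of 3348, 5670, and 756 is their gcd.
3348 = 2^2 × 3^3 × 31
5670 = 2 × 3^4 × 5 × 7
756 = 2^2 × 3^3 × 7
gcd(3348, 5670, 756) = 2 × 3^3 = 54.

54 inches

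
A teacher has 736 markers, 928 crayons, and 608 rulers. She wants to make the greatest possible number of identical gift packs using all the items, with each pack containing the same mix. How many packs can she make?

The pack count must divide each quantity, so the greatest is gcd(736, 928, 608).
736 = 2^5 × 23
928 = 2^5 × 29
608 = 2^5 × 19
gcd(736, 928, 608) = 2^5 = 32.

32 packs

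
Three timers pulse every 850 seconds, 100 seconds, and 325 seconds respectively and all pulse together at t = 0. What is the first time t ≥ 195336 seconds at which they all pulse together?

198900 seconds

Joint pulses occur at multiples of LCM(850, 100, 325).
850 = 2 × 5^2 × 17
100 = 2^2 × 5^2
325 = 5^2 × 13
LCM(850, 100, 325) = 2^2 × 5^2 × 13 × 17 = 22100.
Smallest multiple of 22100 that is ≥ 195336: ⌈195336/22100⌉ × 22100 = 9 × 22100 = 198900.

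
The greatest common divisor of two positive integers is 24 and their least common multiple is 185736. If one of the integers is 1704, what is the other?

2616

For two integers, gcd × lcm = product, so the other is (24 × 185736) / 1704 = 4457664 / 1704 = 2616.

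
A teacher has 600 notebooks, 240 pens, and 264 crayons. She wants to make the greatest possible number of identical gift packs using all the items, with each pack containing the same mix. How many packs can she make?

The pack count must divide each quantity, so the greatest is gcd(600, 240, 264).
600 = 2^3 × 3 × 5^2
240 = 2^4 × 3 × 5
264 = 2^3 × 3 × 11
gcd(600, 240, 264) = 2^3 × 3 = 24.

24 packs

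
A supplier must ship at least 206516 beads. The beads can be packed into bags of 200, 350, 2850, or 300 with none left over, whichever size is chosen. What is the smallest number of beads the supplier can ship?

The number of beads must be a common multiple of 200, 350, 2850, and 300, so a multiple of their LCM.
200 = 2^3 × 5^2
350 = 2 × 5^2 × 7
2850 = 2 × 3 × 5^2 × 19
300 = 2^2 × 3 × 5^2
LCM(200, 350, 2850, 300) = 2^3 × 3 × 5^2 × 7 × 19 = 79800.
Smallest multiple of 79800 that is ≥ 206516: ⌈206516/79800⌉ × 79800 = 3 × 79800 = 239400.

239400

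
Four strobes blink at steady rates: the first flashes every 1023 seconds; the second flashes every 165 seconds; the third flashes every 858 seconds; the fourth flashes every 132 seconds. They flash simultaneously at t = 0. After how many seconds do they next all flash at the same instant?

265980 seconds

We need the least common multiple of the intervals.
1023 = 3 × 11 × 31
165 = 3 × 5 × 11
858 = 2 × 3 × 11 × 13
132 = 2^2 × 3 × 11
LCM(1023, 165, 858, 132) = 2^2 × 3 × 5 × 11 × 13 × 31 = 265980.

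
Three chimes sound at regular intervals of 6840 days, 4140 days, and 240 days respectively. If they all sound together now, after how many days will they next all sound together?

314640 days

They coincide at every common multiple of the periods; the first is the LCM.
6840 = 2^3 × 3^2 × 5 × 19
4140 = 2^2 × 3^2 × 5 × 23
240 = 2^4 × 3 × 5
LCM(6840, 4140, 240) = 2^4 × 3^2 × 5 × 19 × 23 = 314640.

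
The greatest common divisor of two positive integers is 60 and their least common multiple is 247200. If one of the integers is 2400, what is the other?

For two integers, gcd × lcm = product, so the other is (60 × 247200) / 2400 = 14832000 / 2400 = 6180.

6180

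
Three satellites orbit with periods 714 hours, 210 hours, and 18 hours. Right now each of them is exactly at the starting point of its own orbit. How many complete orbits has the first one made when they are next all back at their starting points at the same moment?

15 orbits

All finish a whole number of cycles simultaneously at t = LCM of the periods.
714 = 2 × 3 × 7 × 17
210 = 2 × 3 × 5 × 7
18 = 2 × 3^2
LCM(714, 210, 18) = 2 × 3^2 × 5 × 7 × 17 = 10710.
Orbits for period 714: 10710 / 714 = 15.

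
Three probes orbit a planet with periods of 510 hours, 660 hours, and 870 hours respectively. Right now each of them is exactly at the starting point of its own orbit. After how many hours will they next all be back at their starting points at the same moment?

325380 hours

We need the least common multiple of the intervals.
510 = 2 × 3 × 5 × 17
660 = 2^2 × 3 × 5 × 11
870 = 2 × 3 × 5 × 29
LCM(510, 660, 870) = 2^2 × 3 × 5 × 11 × 17 × 29 = 325380.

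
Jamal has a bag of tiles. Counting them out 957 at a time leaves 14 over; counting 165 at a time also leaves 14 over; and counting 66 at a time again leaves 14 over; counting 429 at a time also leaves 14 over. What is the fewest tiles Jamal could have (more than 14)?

124424

N − 14 must be a common multiple of 957, 165, 66, and 429.
957 = 3 × 11 × 29
165 = 3 × 5 × 11
66 = 2 × 3 × 11
429 = 3 × 11 × 13
LCM(957, 165, 66, 429) = 2 × 3 × 5 × 11 × 13 × 29 = 124410.
Smallest N > 14 is LCM + 14 = 124410 + 14 = 124424.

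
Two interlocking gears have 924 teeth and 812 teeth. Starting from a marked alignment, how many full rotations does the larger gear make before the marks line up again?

29 rotations

The first common completion time is the LCM of the periods.
924 = 2^2 × 3 × 7 × 11
812 = 2^2 × 7 × 29
LCM(924, 812) = 2^2 × 3 × 7 × 11 × 29 = 26796.
Rotations for period 924: 26796 / 924 = 29.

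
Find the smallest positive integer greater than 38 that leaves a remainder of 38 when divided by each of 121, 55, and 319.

N − 38 must be a common multiple of 121, 55, and 319.
121 = 11^2
55 = 5 × 11
319 = 11 × 29
LCM(121, 55, 319) = 5 × 11^2 × 29 = 17545.
Smallest N > 38 is LCM + 38 = 17545 + 38 = 17583.

17583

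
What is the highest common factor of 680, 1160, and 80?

40

680 = 2^3 × 5 × 17
1160 = 2^3 × 5 × 29
80 = 2^4 × 5
gcd(680, 1160, 80) = 2^3 × 5 = 40.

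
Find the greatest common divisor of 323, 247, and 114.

19

323 = 17 × 19
247 = 13 × 19
114 = 2 × 3 × 19
gcd(323, 247, 114) = 19.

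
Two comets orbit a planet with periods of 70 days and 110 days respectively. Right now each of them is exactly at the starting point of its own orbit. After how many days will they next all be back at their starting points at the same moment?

We need the least common multiple of the intervals.
70 = 2 × 5 × 7
110 = 2 × 5 × 11
LCM(70, 110) = 2 × 5 × 7 × 11 = 770.

770 days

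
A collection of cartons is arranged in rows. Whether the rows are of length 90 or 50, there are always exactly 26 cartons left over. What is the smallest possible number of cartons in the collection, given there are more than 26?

N − 26 must be a common multiple of 90 and 50.
90 = 2 × 3^2 × 5
50 = 2 × 5^2
LCM(90, 50) = 2 × 3^2 × 5^2 = 450.
Smallest N > 26 is LCM + 26 = 450 + 26 = 476.

476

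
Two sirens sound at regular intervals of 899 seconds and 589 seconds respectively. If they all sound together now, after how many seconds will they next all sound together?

They coincide at every common multiple of the periods; the first is the LCM.
899 = 29 × 31
589 = 19 × 31
LCM(899, 589) = 19 × 29 × 31 = 17081.

17081 seconds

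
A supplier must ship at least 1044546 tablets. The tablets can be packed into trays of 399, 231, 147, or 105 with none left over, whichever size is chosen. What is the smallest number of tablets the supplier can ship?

The number of tablets must be a common multiple of 399, 231, 147, and 105, so a multiple of their LCM.
399 = 3 × 7 × 19
231 = 3 × 7 × 11
147 = 3 × 7^2
105 = 3 × 5 × 7
LCM(399, 231, 147, 105) = 3 × 5 × 7^2 × 11 × 19 = 153615.
Smallest multiple of 153615 that is ≥ 1044546: ⌈1044546/153615⌉ × 153615 = 7 × 153615 = 1075305.

1075305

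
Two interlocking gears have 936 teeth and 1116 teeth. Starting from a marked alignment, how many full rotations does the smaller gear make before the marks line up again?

31 rotations

The first common completion time is the LCM of the periods.
936 = 2^3 × 3^2 × 13
1116 = 2^2 × 3^2 × 31
LCM(936, 1116) = 2^3 × 3^2 × 13 × 31 = 29016.
Rotations for period 936: 29016 / 936 = 31.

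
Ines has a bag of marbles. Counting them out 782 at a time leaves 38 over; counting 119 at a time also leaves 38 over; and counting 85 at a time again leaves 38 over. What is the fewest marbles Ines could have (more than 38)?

N − 38 must be a common multiple of 782, 119, and 85.
782 = 2 × 17 × 23
119 = 7 × 17
85 = 5 × 17
LCM(782, 119, 85) = 2 × 5 × 7 × 17 × 23 = 27370.
Smallest N > 38 is LCM + 38 = 27370 + 38 = 27408.

27408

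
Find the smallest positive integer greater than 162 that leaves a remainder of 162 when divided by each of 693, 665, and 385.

65997

N − 162 must be a common multiple of 693, 665, and 385.
693 = 3^2 × 7 × 11
665 = 5 × 7 × 19
385 = 5 × 7 × 11
LCM(693, 665, 385) = 3^2 × 5 × 7 × 11 × 19 = 65835.
Smallest N > 162 is LCM + 162 = 65835 + 162 = 65997.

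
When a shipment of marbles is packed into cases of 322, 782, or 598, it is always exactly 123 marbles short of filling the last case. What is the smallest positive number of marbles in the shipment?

Being 123 short of a full case of size k means N ≡ −123 (mod k), i.e. N + 123 is a multiple of each size.
322 = 2 × 7 × 23
782 = 2 × 17 × 23
598 = 2 × 13 × 23
LCM(322, 782, 598) = 2 × 7 × 13 × 17 × 23 = 71162.
Smallest positive N is 71162 − 123 = 71039.

71039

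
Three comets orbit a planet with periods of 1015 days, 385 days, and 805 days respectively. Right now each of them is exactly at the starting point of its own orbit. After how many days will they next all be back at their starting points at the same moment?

They coincide at every common multiple of the periods; the first is the LCM.
1015 = 5 × 7 × 29
385 = 5 × 7 × 11
805 = 5 × 7 × 23
LCM(1015, 385, 805) = 5 × 7 × 11 × 23 × 29 = 256795.

256795 days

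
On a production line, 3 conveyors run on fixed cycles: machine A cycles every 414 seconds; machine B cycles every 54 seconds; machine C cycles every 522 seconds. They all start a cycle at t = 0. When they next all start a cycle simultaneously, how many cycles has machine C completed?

All finish a whole number of cycles simultaneously at t = LCM of the periods.
414 = 2 × 3^2 × 23
54 = 2 × 3^3
522 = 2 × 3^2 × 29
LCM(414, 54, 522) = 2 × 3^3 × 23 × 29 = 36018.
Cycles for period 522: 36018 / 522 = 69.

69 cycles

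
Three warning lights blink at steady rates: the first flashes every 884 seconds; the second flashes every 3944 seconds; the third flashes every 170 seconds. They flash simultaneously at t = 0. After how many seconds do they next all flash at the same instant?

They coincide at every common multiple of the periods; the first is the LCM.
884 = 2^2 × 13 × 17
3944 = 2^3 × 17 × 29
170 = 2 × 5 × 17
LCM(884, 3944, 170) = 2^3 × 5 × 13 × 17 × 29 = 256360.

256360 seconds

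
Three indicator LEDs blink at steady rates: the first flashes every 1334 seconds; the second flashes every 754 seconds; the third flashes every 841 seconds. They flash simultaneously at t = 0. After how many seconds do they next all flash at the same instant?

502918 seconds

We need the least common multiple of the intervals.
1334 = 2 × 23 × 29
754 = 2 × 13 × 29
841 = 29^2
LCM(1334, 754, 841) = 2 × 13 × 23 × 29^2 = 502918.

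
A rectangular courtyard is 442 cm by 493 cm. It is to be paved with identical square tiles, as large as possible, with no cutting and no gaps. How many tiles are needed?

Tile side = gcd(442, 493).
442 = 2 × 13 × 17
493 = 17 × 29
gcd(442, 493) = 17.
Tiles: (442/17) × (493/17) = 26 × 29 = 754.

754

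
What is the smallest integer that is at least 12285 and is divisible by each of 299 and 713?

18538

The integer must be a common multiple of 299 and 713, so a multiple of their LCM.
299 = 13 × 23
713 = 23 × 31
LCM(299, 713) = 13 × 23 × 31 = 9269.
Smallest multiple of 9269 that is ≥ 12285: ⌈12285/9269⌉ × 9269 = 2 × 9269 = 18538.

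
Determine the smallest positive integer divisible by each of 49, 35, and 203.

7105

49 = 7^2
35 = 5 × 7
203 = 7 × 29
LCM(49, 35, 203) = 5 × 7^2 × 29 = 7105.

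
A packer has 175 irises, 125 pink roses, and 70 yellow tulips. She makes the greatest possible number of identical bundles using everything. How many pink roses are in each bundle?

Number of bundles = gcd(175, 125, 70).
175 = 5^2 × 7
125 = 5^3
70 = 2 × 5 × 7
gcd(175, 125, 70) = 5.
pink roses per bundle = 125 / 5 = 25.

25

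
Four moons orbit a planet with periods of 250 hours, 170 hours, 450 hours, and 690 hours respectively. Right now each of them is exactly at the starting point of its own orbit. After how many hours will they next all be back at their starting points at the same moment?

The first simultaneous occurrence is after LCM of the individual periods.
250 = 2 × 5^3
170 = 2 × 5 × 17
450 = 2 × 3^2 × 5^2
690 = 2 × 3 × 5 × 23
LCM(250, 170, 450, 690) = 2 × 3^2 × 5^3 × 17 × 23 = 879750.

879750 hours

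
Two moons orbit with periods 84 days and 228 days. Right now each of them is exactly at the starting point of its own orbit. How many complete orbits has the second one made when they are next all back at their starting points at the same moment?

7 orbits

The first common completion time is the LCM of the periods.
84 = 2^2 × 3 × 7
228 = 2^2 × 3 × 19
LCM(84, 228) = 2^2 × 3 × 7 × 19 = 1596.
Orbits for period 228: 1596 / 228 = 7.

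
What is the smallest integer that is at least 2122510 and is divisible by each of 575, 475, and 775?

2370725

The integer must be a common multiple of 575, 475, and 775, so a multiple of their LCM.
575 = 5^2 × 23
475 = 5^2 × 19
775 = 5^2 × 31
LCM(575, 475, 775) = 5^2 × 19 × 23 × 31 = 338675.
Smallest multiple of 338675 that is ≥ 2122510: ⌈2122510/338675⌉ × 338675 = 7 × 338675 = 2370725.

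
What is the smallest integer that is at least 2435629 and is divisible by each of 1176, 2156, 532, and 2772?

2949408

The integer must be a common multiple of 1176, 2156, 532, and 2772, so a multiple of their LCM.
1176 = 2^3 × 3 × 7^2
2156 = 2^2 × 7^2 × 11
532 = 2^2 × 7 × 19
2772 = 2^2 × 3^2 × 7 × 11
LCM(1176, 2156, 532, 2772) = 2^3 × 3^2 × 7^2 × 11 × 19 = 737352.
Smallest multiple of 737352 that is ≥ 2435629: ⌈2435629/737352⌉ × 737352 = 4 × 737352 = 2949408.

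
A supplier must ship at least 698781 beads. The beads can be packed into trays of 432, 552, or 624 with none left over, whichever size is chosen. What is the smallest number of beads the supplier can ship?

The number of beads must be a common multiple of 432, 552, and 624, so a multiple of their LCM.
432 = 2^4 × 3^3
552 = 2^3 × 3 × 23
624 = 2^4 × 3 × 13
LCM(432, 552, 624) = 2^4 × 3^3 × 13 × 23 = 129168.
Smallest multiple of 129168 that is ≥ 698781: ⌈698781/129168⌉ × 129168 = 6 × 129168 = 775008.

775008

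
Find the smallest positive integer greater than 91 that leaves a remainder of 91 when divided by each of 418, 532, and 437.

N − 91 must be a common multiple of 418, 532, and 437.
418 = 2 × 11 × 19
532 = 2^2 × 7 × 19
437 = 19 × 23
LCM(418, 532, 437) = 2^2 × 7 × 11 × 19 × 23 = 134596.
Smallest N > 91 is LCM + 91 = 134596 + 91 = 134687.

134687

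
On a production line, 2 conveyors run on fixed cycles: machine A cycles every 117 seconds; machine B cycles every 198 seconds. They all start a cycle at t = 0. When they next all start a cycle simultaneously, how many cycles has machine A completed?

The first common completion time is the LCM of the periods.
117 = 3^2 × 13
198 = 2 × 3^2 × 11
LCM(117, 198) = 2 × 3^2 × 11 × 13 = 2574.
Cycles for period 117: 2574 / 117 = 22.

22 cycles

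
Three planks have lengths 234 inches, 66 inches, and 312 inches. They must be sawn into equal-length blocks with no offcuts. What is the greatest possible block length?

The block length must divide every plank, so the greatest is gcd(234, 66, 312).
234 = 2 × 3^2 × 13
66 = 2 × 3 × 11
312 = 2^3 × 3 × 13
gcd(234, 66, 312) = 2 × 3 = 6.

6 inches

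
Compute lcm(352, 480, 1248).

68640

352 = 2^5 × 11
480 = 2^5 × 3 × 5
1248 = 2^5 × 3 × 13
LCM(352, 480, 1248) = 2^5 × 3 × 5 × 11 × 13 = 68640.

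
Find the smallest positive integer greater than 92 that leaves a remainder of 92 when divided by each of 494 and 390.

N − 92 must be a common multiple of 494 and 390.
494 = 2 × 13 × 19
390 = 2 × 3 × 5 × 13
LCM(494, 390) = 2 × 3 × 5 × 13 × 19 = 7410.
Smallest N > 92 is LCM + 92 = 7410 + 92 = 7502.

7502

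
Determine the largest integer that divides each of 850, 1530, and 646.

850 = 2 × 5^2 × 17
1530 = 2 × 3^2 × 5 × 17
646 = 2 × 17 × 19
gcd(850, 1530, 646) = 2 × 17 = 34.

34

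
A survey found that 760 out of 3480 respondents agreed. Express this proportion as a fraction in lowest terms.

760 = 2^3 × 5 × 19
3480 = 2^3 × 3 × 5 × 29
gcd(760, 3480) = 2^3 × 5 = 40.
Divide numerator and denominator by 40: 760/3480 = 19/87.

19/87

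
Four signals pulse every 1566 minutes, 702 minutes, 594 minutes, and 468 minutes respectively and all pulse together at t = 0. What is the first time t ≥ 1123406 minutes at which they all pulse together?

Joint pulses occur at multiples of LCM(1566, 702, 594, 468).
1566 = 2 × 3^3 × 29
702 = 2 × 3^3 × 13
594 = 2 × 3^3 × 11
468 = 2^2 × 3^2 × 13
LCM(1566, 702, 594, 468) = 2^2 × 3^3 × 11 × 13 × 29 = 447876.
Smallest multiple of 447876 that is ≥ 1123406: ⌈1123406/447876⌉ × 447876 = 3 × 447876 = 1343628.

1343628 minutes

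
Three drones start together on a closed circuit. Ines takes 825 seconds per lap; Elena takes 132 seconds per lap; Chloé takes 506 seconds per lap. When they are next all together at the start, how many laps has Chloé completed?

All finish a whole number of cycles simultaneously at t = LCM of the periods.
825 = 3 × 5^2 × 11
132 = 2^2 × 3 × 11
506 = 2 × 11 × 23
LCM(825, 132, 506) = 2^2 × 3 × 5^2 × 11 × 23 = 75900.
Laps for period 506: 75900 / 506 = 150.

150 laps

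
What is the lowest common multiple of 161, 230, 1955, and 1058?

161 = 7 × 23
230 = 2 × 5 × 23
1955 = 5 × 17 × 23
1058 = 2 × 23^2
LCM(161, 230, 1955, 1058) = 2 × 5 × 7 × 17 × 23^2 = 629510.

629510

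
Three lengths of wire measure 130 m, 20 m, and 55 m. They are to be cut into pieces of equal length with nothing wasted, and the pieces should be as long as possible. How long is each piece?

5 m

Each piece length must divide every original length, so the longest possible is gcd(130, 20, 55).
130 = 2 × 5 × 13
20 = 2^2 × 5
55 = 5 × 11
gcd(130, 20, 55) = 5.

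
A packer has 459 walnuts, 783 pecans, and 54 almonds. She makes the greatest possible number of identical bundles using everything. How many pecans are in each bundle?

29

Number of bundles = gcd(459, 783, 54).
459 = 3^3 × 17
783 = 3^3 × 29
54 = 2 × 3^3
gcd(459, 783, 54) = 3^3 = 27.
pecans per bundle = 783 / 27 = 29.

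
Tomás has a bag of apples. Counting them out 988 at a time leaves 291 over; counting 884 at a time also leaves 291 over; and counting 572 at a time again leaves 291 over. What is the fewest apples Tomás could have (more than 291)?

185047

N − 291 must be a common multiple of 988, 884, and 572.
988 = 2^2 × 13 × 19
884 = 2^2 × 13 × 17
572 = 2^2 × 11 × 13
LCM(988, 884, 572) = 2^2 × 11 × 13 × 17 × 19 = 184756.
Smallest N > 291 is LCM + 291 = 184756 + 291 = 185047.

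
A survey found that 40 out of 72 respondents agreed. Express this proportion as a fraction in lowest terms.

5/9

40 = 2^3 × 5
72 = 2^3 × 3^2
gcd(40, 72) = 2^3 = 8.
Divide numerator and denominator by 8: 40/72 = 5/9.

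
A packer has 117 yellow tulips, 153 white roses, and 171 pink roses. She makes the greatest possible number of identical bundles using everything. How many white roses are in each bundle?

17

Number of bundles = gcd(117, 153, 171).
117 = 3^2 × 13
153 = 3^2 × 17
171 = 3^2 × 19
gcd(117, 153, 171) = 3^2 = 9.
white roses per bundle = 153 / 9 = 17.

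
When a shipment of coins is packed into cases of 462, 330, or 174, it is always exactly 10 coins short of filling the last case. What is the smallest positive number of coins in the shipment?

Being 10 short of a full case of size k means N ≡ −10 (mod k), i.e. N + 10 is a multiple of each size.
462 = 2 × 3 × 7 × 11
330 = 2 × 3 × 5 × 11
174 = 2 × 3 × 29
LCM(462, 330, 174) = 2 × 3 × 5 × 7 × 11 × 29 = 66990.
Smallest positive N is 66990 − 10 = 66980.

66980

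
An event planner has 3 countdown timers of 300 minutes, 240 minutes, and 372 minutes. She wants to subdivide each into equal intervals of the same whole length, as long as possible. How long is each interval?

12 minutes

The interval must divide each timer length; the longest such is the gcd.
300 = 2^2 × 3 × 5^2
240 = 2^4 × 3 × 5
372 = 2^2 × 3 × 31
gcd(300, 240, 372) = 2^2 × 3 = 12.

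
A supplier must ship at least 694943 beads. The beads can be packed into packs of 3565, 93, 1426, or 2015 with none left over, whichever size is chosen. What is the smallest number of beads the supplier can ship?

834210

The number of beads must be a common multiple of 3565, 93, 1426, and 2015, so a multiple of their LCM.
3565 = 5 × 23 × 31
93 = 3 × 31
1426 = 2 × 23 × 31
2015 = 5 × 13 × 31
LCM(3565, 93, 1426, 2015) = 2 × 3 × 5 × 13 × 23 × 31 = 278070.
Smallest multiple of 278070 that is ≥ 694943: ⌈694943/278070⌉ × 278070 = 3 × 278070 = 834210.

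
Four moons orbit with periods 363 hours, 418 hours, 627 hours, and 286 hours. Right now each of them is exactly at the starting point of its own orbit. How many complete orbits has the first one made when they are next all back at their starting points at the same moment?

They are all back at their starting positions together after one LCM of the periods.
363 = 3 × 11^2
418 = 2 × 11 × 19
627 = 3 × 11 × 19
286 = 2 × 11 × 13
LCM(363, 418, 627, 286) = 2 × 3 × 11^2 × 13 × 19 = 179322.
Orbits for period 363: 179322 / 363 = 494.

494 orbits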